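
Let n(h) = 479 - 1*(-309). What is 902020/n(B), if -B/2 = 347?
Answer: 225505/197 ≈ 1144.7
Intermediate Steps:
B = -694 (B = -2*347 = -694)
n(h) = 788 (n(h) = 479 + 309 = 788)
902020/n(B) = 902020/788 = 902020*(1/788) = 225505/197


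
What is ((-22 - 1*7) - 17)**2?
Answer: 2116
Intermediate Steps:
((-22 - 1*7) - 17)**2 = ((-22 - 7) - 17)**2 = (-29 - 17)**2 = (-46)**2 = 2116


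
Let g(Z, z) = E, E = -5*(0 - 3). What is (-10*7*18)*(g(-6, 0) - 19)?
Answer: 5040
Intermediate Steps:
E = 15 (E = -5*(-3) = 15)
g(Z, z) = 15
(-10*7*18)*(g(-6, 0) - 19) = (-10*7*18)*(15 - 19) = -70*18*(-4) = -1260*(-4) = 5040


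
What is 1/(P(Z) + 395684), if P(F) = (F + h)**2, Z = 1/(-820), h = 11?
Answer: 672400/266139263961 ≈ 2.5265e-6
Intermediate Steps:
Z = -1/820 ≈ -0.0012195
P(F) = (11 + F)**2 (P(F) = (F + 11)**2 = (11 + F)**2)
1/(P(Z) + 395684) = 1/((11 - 1/820)**2 + 395684) = 1/((9019/820)**2 + 395684) = 1/(81342361/672400 + 395684) = 1/(266139263961/672400) = 672400/266139263961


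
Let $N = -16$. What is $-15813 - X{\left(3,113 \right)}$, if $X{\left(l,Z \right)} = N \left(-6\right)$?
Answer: $-15909$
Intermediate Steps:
$X{\left(l,Z \right)} = 96$ ($X{\left(l,Z \right)} = \left(-16\right) \left(-6\right) = 96$)
$-15813 - X{\left(3,113 \right)} = -15813 - 96 = -15909$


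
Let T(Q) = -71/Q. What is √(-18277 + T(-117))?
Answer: I*√27798394/39 ≈ 135.19*I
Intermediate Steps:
√(-18277 + T(-117)) = √(-18277 - 71/(-117)) = √(-18277 - 71*(-1/117)) = √(-18277 + 71/117) = √(-2138338/117) = I*√27798394/39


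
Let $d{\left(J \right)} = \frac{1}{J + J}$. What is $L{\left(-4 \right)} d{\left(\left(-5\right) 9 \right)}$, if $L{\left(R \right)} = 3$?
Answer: $- \frac{1}{30} \approx -0.033333$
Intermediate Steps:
$d{\left(J \right)} = \frac{1}{2 J}$
$L{\left(-4 \right)} d{\left(\left(-5\right) 9 \right)} = 3 \frac{1}{2 \left(\left(-5\right) 9\right)} = 3 \frac{1}{2 \left(-45\right)} = 3 \cdot \frac{1}{2} \left(- \frac{1}{45}\right) = 3 \left(- \frac{1}{90}\right) = - \frac{1}{30}$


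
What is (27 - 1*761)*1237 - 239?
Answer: -908197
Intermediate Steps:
(27 - 1*761)*1237 - 239 = (27 - 761)*1237 - 239 = -734*1237 - 239 = -907958 - 239 = -908197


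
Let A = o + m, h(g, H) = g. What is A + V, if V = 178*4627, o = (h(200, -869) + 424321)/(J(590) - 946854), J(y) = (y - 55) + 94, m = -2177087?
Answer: -1280697983746/946225 ≈ -1.3535e+6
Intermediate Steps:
J(y) = 39 + y (J(y) = (-55 + y) + 94 = 39 + y)
o = -424521/946225 (o = (200 + 424321)/((39 + 590) - 946854) = 424521/(629 - 946854) = 424521/(-946225) = 424521*(-1/946225) = -424521/946225 ≈ -0.44865)
V = 823606
A = -2060014571096/946225 (A = -424521/946225 - 2177087 = -2060014571096/946225 ≈ -2.1771e+6)
A + V = -2060014571096/946225 + 823606 = -1280697983746/946225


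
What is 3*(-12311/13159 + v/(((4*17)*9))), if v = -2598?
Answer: -6953569/447406 ≈ -15.542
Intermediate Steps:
3*(-12311/13159 + v/(((4*17)*9))) = 3*(-12311/13159 - 2598/((4*17)*9)) = 3*(-12311*1/13159 - 2598/(68*9)) = 3*(-12311/13159 - 2598/612) = 3*(-12311/13159 - 2598*1/612) = 3*(-12311/13159 - 433/102) = 3*(-6953569/1342218) = -6953569/447406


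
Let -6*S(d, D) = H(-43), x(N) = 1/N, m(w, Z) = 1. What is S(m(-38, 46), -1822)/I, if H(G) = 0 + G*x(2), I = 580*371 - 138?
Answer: 43/2580504 ≈ 1.6663e-5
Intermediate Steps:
I = 215042 (I = 215180 - 138 = 215042)
H(G) = G/2 (H(G) = 0 + G/2 = G/2)
S(d, D) = 43/12 (S(d, D) = -(-43)/12 = -⅙*(-43/2) = 43/12)
S(m(-38, 46), -1822)/I = (43/12)/215042 = (43/12)*(1/215042) = 43/2580504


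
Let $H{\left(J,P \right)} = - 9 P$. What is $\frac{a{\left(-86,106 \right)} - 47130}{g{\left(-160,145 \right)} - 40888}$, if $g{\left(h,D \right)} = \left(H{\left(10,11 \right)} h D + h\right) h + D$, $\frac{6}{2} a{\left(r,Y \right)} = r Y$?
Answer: $\frac{150506}{1102509429} \approx 0.00013651$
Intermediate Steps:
$a{\left(r,Y \right)} = \frac{Y r}{3}$ ($a{\left(r,Y \right)} = \frac{r Y}{3} = \frac{Y r}{3}$)
$g{\left(h,D \right)} = D + h \left(h - 99 D h\right)$ ($g{\left(h,D \right)} = \left(\left(-9\right) 11 h D + h\right) h + D = \left(- 99 h D + h\right) h + D = \left(- 99 D h + h\right) h + D = \left(h - 99 D h\right) h + D = h \left(h - 99 D h\right) + D = D + h \left(h - 99 D h\right)$)
$\frac{a{\left(-86,106 \right)} - 47130}{g{\left(-160,145 \right)} - 40888} = \frac{\frac{1}{3} \cdot 106 \left(-86\right) - 47130}{\left(145 + \left(-160\right)^{2} - 14355 \left(-160\right)^{2}\right) - 40888} = \frac{- \frac{9116}{3} - 47130}{\left(145 + 25600 - 14355 \cdot 25600\right) - 40888} = - \frac{150506}{3 \left(\left(145 + 25600 - 367488000\right) - 40888\right)} = - \frac{150506}{3 \left(-367462255 - 40888\right)} = - \frac{150506}{3 \left(-367503143\right)} = \left(- \frac{150506}{3}\right) \left(- \frac{1}{367503143}\right) = \frac{150506}{1102509429}$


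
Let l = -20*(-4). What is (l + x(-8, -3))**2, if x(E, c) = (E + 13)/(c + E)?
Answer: 765625/121 ≈ 6327.5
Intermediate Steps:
x(E, c) = (13 + E)/(E + c)
l = 80
(l + x(-8, -3))**2 = (80 + (13 - 8)/(-8 - 3))**2 = (80 + 5/(-11))**2 = (80 - 1/11*5)**2 = (80 - 5/11)**2 = (875/11)**2 = 765625/121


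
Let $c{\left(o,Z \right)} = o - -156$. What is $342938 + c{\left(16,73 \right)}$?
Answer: $343110$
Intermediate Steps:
$c{\left(o,Z \right)} = 156 + o$ ($c{\left(o,Z \right)} = o + 156 = 156 + o$)
$342938 + c{\left(16,73 \right)} = 342938 + \left(156 + 16\right) = 342938 + 172 = 343110$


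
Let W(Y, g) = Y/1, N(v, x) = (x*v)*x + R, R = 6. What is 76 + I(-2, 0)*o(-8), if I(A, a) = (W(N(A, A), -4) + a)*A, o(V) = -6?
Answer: 52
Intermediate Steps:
N(v, x) = 6 + v*x² (N(v, x) = (x*v)*x + 6 = (v*x)*x + 6 = v*x² + 6 = 6 + v*x²)
W(Y, g) = Y (W(Y, g) = Y*1 = Y)
I(A, a) = A*(6 + a + A³) (I(A, a) = ((6 + A*A²) + a)*A = ((6 + A³) + a)*A = (6 + a + A³)*A = A*(6 + a + A³))
76 + I(-2, 0)*o(-8) = 76 - 2*(6 + 0 + (-2)³)*(-6) = 76 - 2*(6 + 0 - 8)*(-6) = 76 - 2*(-2)*(-6) = 76 + 4*(-6) = 76 - 24 = 52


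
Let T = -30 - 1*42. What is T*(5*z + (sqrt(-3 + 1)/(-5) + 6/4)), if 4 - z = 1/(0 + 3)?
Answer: -1428 + 72*I*sqrt(2)/5 ≈ -1428.0 + 20.365*I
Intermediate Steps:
T = -72 (T = -30 - 42 = -72)
z = 11/3 (z = 4 - 1/(0 + 3) = 4 - 1/3 = 11/3 ≈ 3.6667)
T*(5*z + (sqrt(-3 + 1)/(-5) + 6/4)) = -72*(5*(11/3) + (sqrt(-3 + 1)/(-5) + 6/4)) = -72*(55/3 + (sqrt(-2)*(-1/5) + 6*(1/4))) = -72*(55/3 + ((I*sqrt(2))*(-1/5) + 3/2)) = -72*(55/3 + (-I*sqrt(2)/5 + 3/2)) = -72*(55/3 + (3/2 - I*sqrt(2)/5)) = -72*(119/6 - I*sqrt(2)/5) = -1428 + 72*I*sqrt(2)/5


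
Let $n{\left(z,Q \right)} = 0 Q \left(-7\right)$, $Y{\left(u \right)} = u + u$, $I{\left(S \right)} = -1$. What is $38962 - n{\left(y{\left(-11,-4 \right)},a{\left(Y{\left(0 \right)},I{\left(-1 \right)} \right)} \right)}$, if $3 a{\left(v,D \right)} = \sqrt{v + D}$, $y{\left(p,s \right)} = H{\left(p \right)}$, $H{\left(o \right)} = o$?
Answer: $38962$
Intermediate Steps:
$y{\left(p,s \right)} = p$
$Y{\left(u \right)} = 2 u$
$a{\left(v,D \right)} = \frac{\sqrt{D + v}}{3}$ ($a{\left(v,D \right)} = \frac{\sqrt{v + D}}{3} = \frac{\sqrt{D + v}}{3}$)
$n{\left(z,Q \right)} = 0$ ($n{\left(z,Q \right)} = 0 \left(-7\right) = 0$)
$38962 - n{\left(y{\left(-11,-4 \right)},a{\left(Y{\left(0 \right)},I{\left(-1 \right)} \right)} \right)} = 38962 - 0 = 38962 + 0 = 38962$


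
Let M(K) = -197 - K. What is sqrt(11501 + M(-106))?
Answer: sqrt(11410) ≈ 106.82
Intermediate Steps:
sqrt(11501 + M(-106)) = sqrt(11501 + (-197 - 1*(-106))) = sqrt(11501 + (-197 + 106)) = sqrt(11501 - 91) = sqrt(11410)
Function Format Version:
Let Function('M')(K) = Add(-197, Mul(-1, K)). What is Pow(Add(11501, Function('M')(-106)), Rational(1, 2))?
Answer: Pow(11410, Rational(1, 2)) ≈ 106.82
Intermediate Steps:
Pow(Add(11501, Function('M')(-106)), Rational(1, 2)) = Pow(Add(11501, Add(-197, Mul(-1, -106))), Rational(1, 2)) = Pow(Add(11501, Add(-197, 106)), Rational(1, 2)) = Pow(Add(11501, -91), Rational(1, 2)) = Pow(11410, Rational(1, 2))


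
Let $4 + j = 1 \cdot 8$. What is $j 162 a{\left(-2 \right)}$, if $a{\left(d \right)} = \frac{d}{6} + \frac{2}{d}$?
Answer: $-864$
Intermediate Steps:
$a{\left(d \right)} = \frac{2}{d} + \frac{d}{6}$ ($a{\left(d \right)} = d \frac{1}{6} + \frac{2}{d} = \frac{d}{6} + \frac{2}{d} = \frac{2}{d} + \frac{d}{6}$)
$j = 4$ ($j = -4 + 1 \cdot 8 = -4 + 8 = 4$)
$j 162 a{\left(-2 \right)} = 4 \cdot 162 \left(\frac{2}{-2} + \frac{1}{6} \left(-2\right)\right) = 648 \left(2 \left(- \frac{1}{2}\right) - \frac{1}{3}\right) = 648 \left(-1 - \frac{1}{3}\right) = 648 \left(- \frac{4}{3}\right) = -864$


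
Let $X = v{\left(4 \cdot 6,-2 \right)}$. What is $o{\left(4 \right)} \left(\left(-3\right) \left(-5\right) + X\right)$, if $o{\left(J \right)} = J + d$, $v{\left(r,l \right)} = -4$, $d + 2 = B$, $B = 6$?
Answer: $88$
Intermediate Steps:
$d = 4$ ($d = -2 + 6 = 4$)
$X = -4$
$o{\left(J \right)} = 4 + J$ ($o{\left(J \right)} = J + 4 = 4 + J$)
$o{\left(4 \right)} \left(\left(-3\right) \left(-5\right) + X\right) = \left(4 + 4\right) \left(\left(-3\right) \left(-5\right) - 4\right) = 8 \left(15 - 4\right) = 8 \cdot 11 = 88$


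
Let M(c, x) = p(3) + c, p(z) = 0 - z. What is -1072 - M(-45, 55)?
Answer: -1024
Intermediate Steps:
p(z) = -z
M(c, x) = -3 + c (M(c, x) = -1*3 + c = -3 + c)
-1072 - M(-45, 55) = -1072 - (-3 - 45) = -1072 - 1*(-48) = -1072 + 48 = -1024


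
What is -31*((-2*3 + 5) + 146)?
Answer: -4495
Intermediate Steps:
-31*((-2*3 + 5) + 146) = -31*((-6 + 5) + 146) = -31*(-1 + 146) = -31*145 = -4495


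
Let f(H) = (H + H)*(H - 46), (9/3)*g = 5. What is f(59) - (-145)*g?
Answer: 5327/3 ≈ 1775.7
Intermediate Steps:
g = 5/3 (g = (⅓)*5 = 5/3 ≈ 1.6667)
f(H) = 2*H*(-46 + H) (f(H) = (2*H)*(-46 + H) = 2*H*(-46 + H))
f(59) - (-145)*g = 2*59*(-46 + 59) - (-145)*5/3 = 2*59*13 - 1*(-725/3) = 1534 + 725/3 = 5327/3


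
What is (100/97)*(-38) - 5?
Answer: -4285/97 ≈ -44.175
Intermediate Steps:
(100/97)*(-38) - 5 = -3800/97 - 5 = -4285/97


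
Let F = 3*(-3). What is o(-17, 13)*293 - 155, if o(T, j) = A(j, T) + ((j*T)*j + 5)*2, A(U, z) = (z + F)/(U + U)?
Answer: -1681096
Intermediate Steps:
F = -9
A(U, z) = (-9 + z)/(2*U) (A(U, z) = (z - 9)/(U + U) = (-9 + z)/((2*U)) = (-9 + z)*(1/(2*U)) = (-9 + z)/(2*U))
o(T, j) = 10 + (-9 + T)/(2*j) + 2*T*j**2 (o(T, j) = (-9 + T)/(2*j) + ((j*T)*j + 5)*2 = (-9 + T)/(2*j) + ((T*j)*j + 5)*2 = (-9 + T)/(2*j) + (T*j**2 + 5)*2 = (-9 + T)/(2*j) + (5 + T*j**2)*2 = (-9 + T)/(2*j) + (10 + 2*T*j**2) = 10 + (-9 + T)/(2*j) + 2*T*j**2)
o(-17, 13)*293 - 155 = ((1/2)*(-9 - 17 + 4*13*(5 - 17*13**2))/13)*293 - 155 = ((1/2)*(1/13)*(-9 - 17 + 4*13*(5 - 17*169)))*293 - 155 = ((1/2)*(1/13)*(-9 - 17 + 4*13*(5 - 2873)))*293 - 155 = ((1/2)*(1/13)*(-9 - 17 + 4*13*(-2868)))*293 - 155 = ((1/2)*(1/13)*(-9 - 17 - 149136))*293 - 155 = ((1/2)*(1/13)*(-149162))*293 - 155 = -5737*293 - 155 = -1680941 - 155 = -1681096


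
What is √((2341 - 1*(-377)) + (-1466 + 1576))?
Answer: 2*√707 ≈ 53.179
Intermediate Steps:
√((2341 - 1*(-377)) + (-1466 + 1576)) = √((2341 + 377) + 110) = √(2718 + 110) = √2828 = 2*√707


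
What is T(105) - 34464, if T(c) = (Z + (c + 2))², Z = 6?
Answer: -21695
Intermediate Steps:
T(c) = (8 + c)² (T(c) = (6 + (c + 2))² = (6 + (2 + c))² = (8 + c)²)
T(105) - 34464 = (8 + 105)² - 34464 = 113² - 34464 = 12769 - 34464 = -21695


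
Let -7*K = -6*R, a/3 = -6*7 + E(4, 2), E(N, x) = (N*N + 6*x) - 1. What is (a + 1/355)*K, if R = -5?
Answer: 13692/71 ≈ 192.84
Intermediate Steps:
E(N, x) = -1 + N² + 6*x (E(N, x) = (N² + 6*x) - 1 = -1 + N² + 6*x)
a = -45 (a = 3*(-6*7 + (-1 + 4² + 6*2)) = 3*(-42 + (-1 + 16 + 12)) = 3*(-42 + 27) = 3*(-15) = -45)
K = -30/7 (K = -(-6)*(-5)/7 = -⅐*30 = -30/7 ≈ -4.2857)
(a + 1/355)*K = (-45 + 1/355)*(-30/7) = -15974/355*(-30/7) = 13692/71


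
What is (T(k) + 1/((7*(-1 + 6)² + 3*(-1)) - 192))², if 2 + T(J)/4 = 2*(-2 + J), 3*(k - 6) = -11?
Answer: 104329/3600 ≈ 28.980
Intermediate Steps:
k = 7/3 (k = 6 + (⅓)*(-11) = 6 - 11/3 = 7/3 ≈ 2.3333)
T(J) = -24 + 8*J (T(J) = -8 + 4*(2*(-2 + J)) = -8 + 4*(-4 + 2*J) = -8 + (-16 + 8*J) = -24 + 8*J)
(T(k) + 1/((7*(-1 + 6)² + 3*(-1)) - 192))² = ((-24 + 8*(7/3)) + 1/((7*(-1 + 6)² + 3*(-1)) - 192))² = ((-24 + 56/3) + 1/((7*5² - 3) - 192))² = (-16/3 + 1/((7*25 - 3) - 192))² = (-16/3 + 1/((175 - 3) - 192))² = (-16/3 + 1/(172 - 192))² = (-16/3 + 1/(-20))² = (-16/3 - 1/20)² = (-323/60)² = 104329/3600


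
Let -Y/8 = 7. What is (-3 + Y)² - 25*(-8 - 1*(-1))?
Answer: 3656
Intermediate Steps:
Y = -56 (Y = -8*7 = -56)
(-3 + Y)² - 25*(-8 - 1*(-1)) = (-3 - 56)² - 25*(-8 - 1*(-1)) = (-59)² - 25*(-8 + 1) = 3481 - 25*(-7) = 3481 + 175 = 3656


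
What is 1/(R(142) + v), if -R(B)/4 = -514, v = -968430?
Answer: -1/966374 ≈ -1.0348e-6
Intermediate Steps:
R(B) = 2056 (R(B) = -4*(-514) = 2056)
1/(R(142) + v) = 1/(2056 - 968430) = 1/(-966374) = -1/966374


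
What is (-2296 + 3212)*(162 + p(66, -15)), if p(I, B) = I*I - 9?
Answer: 4130244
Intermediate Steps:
p(I, B) = -9 + I² (p(I, B) = I² - 9 = -9 + I²)
(-2296 + 3212)*(162 + p(66, -15)) = (-2296 + 3212)*(162 + (-9 + 66²)) = 916*(162 + (-9 + 4356)) = 916*(162 + 4347) = 916*4509 = 4130244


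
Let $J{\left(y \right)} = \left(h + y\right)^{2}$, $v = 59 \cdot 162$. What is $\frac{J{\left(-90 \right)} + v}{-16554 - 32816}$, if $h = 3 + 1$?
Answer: $- \frac{8477}{24685} \approx -0.34341$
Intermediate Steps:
$v = 9558$
$h = 4$
$J{\left(y \right)} = \left(4 + y\right)^{2}$
$\frac{J{\left(-90 \right)} + v}{-16554 - 32816} = \frac{\left(4 - 90\right)^{2} + 9558}{-16554 - 32816} = \frac{\left(-86\right)^{2} + 9558}{-49370} = \left(7396 + 9558\right) \left(- \frac{1}{49370}\right) = 16954 \left(- \frac{1}{49370}\right) = - \frac{8477}{24685}$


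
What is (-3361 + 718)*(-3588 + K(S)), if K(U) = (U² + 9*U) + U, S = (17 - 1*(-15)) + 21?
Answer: 658107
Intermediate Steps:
S = 53 (S = (17 + 15) + 21 = 32 + 21 = 53)
K(U) = U² + 10*U
(-3361 + 718)*(-3588 + K(S)) = (-3361 + 718)*(-3588 + 53*(10 + 53)) = -2643*(-3588 + 53*63) = -2643*(-3588 + 3339) = -2643*(-249) = 658107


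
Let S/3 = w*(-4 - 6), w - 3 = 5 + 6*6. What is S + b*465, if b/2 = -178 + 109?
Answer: -65490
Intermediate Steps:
w = 44 (w = 3 + (5 + 6*6) = 3 + (5 + 36) = 3 + 41 = 44)
S = -1320 (S = 3*(44*(-4 - 6)) = 3*(44*(-10)) = 3*(-440) = -1320)
b = -138 (b = 2*(-178 + 109) = 2*(-69) = -138)
S + b*465 = -1320 - 138*465 = -1320 - 64170 = -65490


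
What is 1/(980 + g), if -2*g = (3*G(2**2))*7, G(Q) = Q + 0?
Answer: 1/938 ≈ 0.0010661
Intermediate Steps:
G(Q) = Q
g = -42 (g = -3*2**2*7/2 = -3*4*7/2 = -6*7 = -1/2*84 = -42)
1/(980 + g) = 1/(980 - 42) = 1/938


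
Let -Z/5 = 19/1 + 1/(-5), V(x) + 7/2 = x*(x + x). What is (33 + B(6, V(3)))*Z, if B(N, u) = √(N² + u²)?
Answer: -3102 - 47*√985 ≈ -4577.1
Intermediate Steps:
V(x) = -7/2 + 2*x² (V(x) = -7/2 + x*(x + x) = -7/2 + x*(2*x) = -7/2 + 2*x²)
Z = -94 (Z = -5*(19/1 + 1/(-5)) = -5*(19*1 + 1*(-⅕)) = -5*(19 - ⅕) = -5*94/5 = -94)
(33 + B(6, V(3)))*Z = (33 + √(6² + (-7/2 + 2*3²)²))*(-94) = (33 + √(36 + (-7/2 + 2*9)²))*(-94) = (33 + √(36 + (-7/2 + 18)²))*(-94) = (33 + √(36 + (29/2)²))*(-94) = (33 + √(36 + 841/4))*(-94) = (33 + √(985/4))*(-94) = (33 + √985/2)*(-94) = -3102 - 47*√985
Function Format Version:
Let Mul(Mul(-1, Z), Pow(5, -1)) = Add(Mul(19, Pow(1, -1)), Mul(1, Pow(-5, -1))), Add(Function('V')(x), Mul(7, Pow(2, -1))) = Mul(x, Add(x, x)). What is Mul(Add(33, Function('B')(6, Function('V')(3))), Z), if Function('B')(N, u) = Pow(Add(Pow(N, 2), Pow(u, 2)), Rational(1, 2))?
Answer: Add(-3102, Mul(-47, Pow(985, Rational(1, 2)))) ≈ -4577.1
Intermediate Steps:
Function('V')(x) = Add(Rational(-7, 2), Mul(2, Pow(x, 2))) (Function('V')(x) = Add(Rational(-7, 2), Mul(x, Add(x, x))) = Add(Rational(-7, 2), Mul(x, Mul(2, x))) = Add(Rational(-7, 2), Mul(2, Pow(x, 2))))
Z = -94 (Z = Mul(-5, Add(Mul(19, Pow(1, -1)), Mul(1, Pow(-5, -1)))) = Mul(-5, Add(Mul(19, 1), Mul(1, Rational(-1, 5)))) = Mul(-5, Add(19, Rational(-1, 5))) = Mul(-5, Rational(94, 5)) = -94)
Mul(Add(33, Function('B')(6, Function('V')(3))), Z) = Mul(Add(33, Pow(Add(Pow(6, 2), Pow(Add(Rational(-7, 2), Mul(2, Pow(3, 2))), 2)), Rational(1, 2))), -94) = Mul(Add(33, Pow(Add(36, Pow(Add(Rational(-7, 2), Mul(2, 9)), 2)), Rational(1, 2))), -94) = Mul(Add(33, Pow(Add(36, Pow(Add(Rational(-7, 2), 18), 2)), Rational(1, 2))), -94) = Mul(Add(33, Pow(Add(36, Pow(Rational(29, 2), 2)), Rational(1, 2))), -94) = Mul(Add(33, Pow(Add(36, Rational(841, 4)), Rational(1, 2))), -94) = Mul(Add(33, Pow(Rational(985, 4), Rational(1, 2))), -94) = Mul(Add(33, Mul(Rational(1, 2), Pow(985, Rational(1, 2)))), -94) = Add(-3102, Mul(-47, Pow(985, Rational(1, 2))))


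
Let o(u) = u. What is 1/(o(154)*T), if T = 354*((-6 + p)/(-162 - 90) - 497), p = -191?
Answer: -3/81155503 ≈ -3.6966e-8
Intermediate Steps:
T = -7377773/42 (T = 354*((-6 - 191)/(-162 - 90) - 497) = 354*(-197/(-252) - 497) = 354*(-197*(-1/252) - 497) = 354*(197/252 - 497) = 354*(-125047/252) = -7377773/42 ≈ -1.7566e+5)
1/(o(154)*T) = 1/(154*(-7377773/42)) = (1/154)*(-42/7377773) = -3/81155503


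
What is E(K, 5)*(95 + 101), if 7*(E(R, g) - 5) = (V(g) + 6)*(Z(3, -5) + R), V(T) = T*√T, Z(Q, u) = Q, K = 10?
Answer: 3164 + 1820*√5 ≈ 7233.6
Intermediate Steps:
V(T) = T^(3/2)
E(R, g) = 5 + (3 + R)*(6 + g^(3/2))/7 (E(R, g) = 5 + ((g^(3/2) + 6)*(3 + R))/7 = 5 + ((6 + g^(3/2))*(3 + R))/7 = 5 + ((3 + R)*(6 + g^(3/2)))/7 = 5 + (3 + R)*(6 + g^(3/2))/7)
E(K, 5)*(95 + 101) = (53/7 + 3*5^(3/2)/7 + (6/7)*10 + (⅐)*10*5^(3/2))*(95 + 101) = (53/7 + 3*(5*√5)/7 + 60/7 + (⅐)*10*(5*√5))*196 = (53/7 + 15*√5/7 + 60/7 + 50*√5/7)*196 = (113/7 + 65*√5/7)*196 = 3164 + 1820*√5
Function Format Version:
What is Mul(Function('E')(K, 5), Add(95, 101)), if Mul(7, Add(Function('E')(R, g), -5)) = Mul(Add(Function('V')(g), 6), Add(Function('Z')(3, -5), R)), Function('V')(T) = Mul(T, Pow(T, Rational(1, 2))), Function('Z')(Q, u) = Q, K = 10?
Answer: Add(3164, Mul(1820, Pow(5, Rational(1, 2)))) ≈ 7233.6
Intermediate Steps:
Function('V')(T) = Pow(T, Rational(3, 2))
Function('E')(R, g) = Add(5, Mul(Rational(1, 7), Add(3, R), Add(6, Pow(g, Rational(3, 2))))) (Function('E')(R, g) = Add(5, Mul(Rational(1, 7), Mul(Add(Pow(g, Rational(3, 2)), 6), Add(3, R)))) = Add(5, Mul(Rational(1, 7), Mul(Add(6, Pow(g, Rational(3, 2))), Add(3, R)))) = Add(5, Mul(Rational(1, 7), Mul(Add(3, R), Add(6, Pow(g, Rational(3, 2)))))) = Add(5, Mul(Rational(1, 7), Add(3, R), Add(6, Pow(g, Rational(3, 2))))))
Mul(Function('E')(K, 5), Add(95, 101)) = Mul(Add(Rational(53, 7), Mul(Rational(3, 7), Pow(5, Rational(3, 2))), Mul(Rational(6, 7), 10), Mul(Rational(1, 7), 10, Pow(5, Rational(3, 2)))), Add(95, 101)) = Mul(Add(Rational(53, 7), Mul(Rational(3, 7), Mul(5, Pow(5, Rational(1, 2)))), Rational(60, 7), Mul(Rational(1, 7), 10, Mul(5, Pow(5, Rational(1, 2))))), 196) = Mul(Add(Rational(53, 7), Mul(Rational(15, 7), Pow(5, Rational(1, 2))), Rational(60, 7), Mul(Rational(50, 7), Pow(5, Rational(1, 2)))), 196) = Mul(Add(Rational(113, 7), Mul(Rational(65, 7), Pow(5, Rational(1, 2)))), 196) = Add(3164, Mul(1820, Pow(5, Rational(1, 2))))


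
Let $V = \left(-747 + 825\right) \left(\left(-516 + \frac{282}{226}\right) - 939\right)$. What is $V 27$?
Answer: $- \frac{345961044}{113} \approx -3.0616 \cdot 10^{6}$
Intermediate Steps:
$V = - \frac{12813372}{113}$ ($V = 78 \left(\left(-516 + 282 \cdot \frac{1}{226}\right) - 939\right) = 78 \left(\left(-516 + \frac{141}{113}\right) - 939\right) = 78 \left(- \frac{58167}{113} - 939\right) = 78 \left(- \frac{164274}{113}\right) = - \frac{12813372}{113} \approx -1.1339 \cdot 10^{5}$)
$V 27 = \left(- \frac{12813372}{113}\right) 27 = - \frac{345961044}{113}$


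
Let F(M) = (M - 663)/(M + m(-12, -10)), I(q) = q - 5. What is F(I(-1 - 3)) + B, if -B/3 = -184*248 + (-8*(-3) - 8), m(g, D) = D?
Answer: 2600784/19 ≈ 1.3688e+5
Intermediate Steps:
I(q) = -5 + q
F(M) = (-663 + M)/(-10 + M) (F(M) = (M - 663)/(M - 10) = (-663 + M)/(-10 + M))
B = 136848 (B = -3*(-184*248 + (-8*(-3) - 8)) = -3*(-45632 + (24 - 8)) = -3*(-45632 + 16) = -3*(-45616) = 136848)
F(I(-1 - 3)) + B = (-663 + (-5 + (-1 - 3)))/(-10 + (-5 + (-1 - 3))) + 136848 = (-663 + (-5 - 4))/(-10 + (-5 - 4)) + 136848 = (-663 - 9)/(-10 - 9) + 136848 = -672/(-19) + 136848 = -1/19*(-672) + 136848 = 672/19 + 136848 = 2600784/19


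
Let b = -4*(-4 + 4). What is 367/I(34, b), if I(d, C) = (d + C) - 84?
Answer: -367/50 ≈ -7.3400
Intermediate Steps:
b = 0 (b = -4*0 = 0)
I(d, C) = -84 + C + d (I(d, C) = (C + d) - 84 = -84 + C + d)
367/I(34, b) = 367/(-84 + 0 + 34) = 367/(-50) = 367*(-1/50) = -367/50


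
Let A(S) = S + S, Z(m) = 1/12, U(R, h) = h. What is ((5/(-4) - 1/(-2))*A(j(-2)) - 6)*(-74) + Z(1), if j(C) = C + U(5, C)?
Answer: 1/12 ≈ 0.083333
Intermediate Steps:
j(C) = 2*C (j(C) = C + C = 2*C)
Z(m) = 1/12
A(S) = 2*S
((5/(-4) - 1/(-2))*A(j(-2)) - 6)*(-74) + Z(1) = ((5/(-4) - 1/(-2))*(2*(2*(-2))) - 6)*(-74) + 1/12 = ((5*(-1/4) - 1*(-1/2))*(2*(-4)) - 6)*(-74) + 1/12 = ((-5/4 + 1/2)*(-8) - 6)*(-74) + 1/12 = (-3/4*(-8) - 6)*(-74) + 1/12 = (6 - 6)*(-74) + 1/12 = 0*(-74) + 1/12 = 0 + 1/12 = 1/12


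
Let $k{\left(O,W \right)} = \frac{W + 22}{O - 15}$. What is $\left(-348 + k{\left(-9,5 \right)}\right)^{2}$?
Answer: $\frac{7800849}{64} \approx 1.2189 \cdot 10^{5}$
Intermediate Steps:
$k{\left(O,W \right)} = \frac{22 + W}{-15 + O}$
$\left(-348 + k{\left(-9,5 \right)}\right)^{2} = \left(-348 + \frac{22 + 5}{-15 - 9}\right)^{2} = \left(-348 + \frac{1}{-24} \cdot 27\right)^{2} = \left(-348 - \frac{9}{8}\right)^{2} = \left(- \frac{2793}{8}\right)^{2} = \frac{7800849}{64}$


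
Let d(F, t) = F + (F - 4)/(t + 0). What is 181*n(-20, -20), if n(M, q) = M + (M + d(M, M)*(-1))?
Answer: -19186/5 ≈ -3837.2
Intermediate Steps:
d(F, t) = F + (-4 + F)/t
n(M, q) = 2*M - (-4 + M + M**2)/M (n(M, q) = M + (M + ((-4 + M + M*M)/M)*(-1)) = M + (M + ((-4 + M + M**2)/M)*(-1)) = M + (M - (-4 + M + M**2)/M) = 2*M - (-4 + M + M**2)/M)
181*n(-20, -20) = 181*(-1 - 20 + 4/(-20)) = 181*(-1 - 20 + 4*(-1/20)) = 181*(-1 - 20 - 1/5) = 181*(-106/5) = -19186/5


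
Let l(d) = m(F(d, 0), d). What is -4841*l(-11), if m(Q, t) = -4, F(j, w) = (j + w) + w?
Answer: 19364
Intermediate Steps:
F(j, w) = j + 2*w
l(d) = -4
-4841*l(-11) = -4841*(-4) = 19364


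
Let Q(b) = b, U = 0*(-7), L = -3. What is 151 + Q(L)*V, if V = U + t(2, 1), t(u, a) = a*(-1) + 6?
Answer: 136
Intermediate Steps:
U = 0
t(u, a) = 6 - a (t(u, a) = -a + 6 = 6 - a)
V = 5 (V = 0 + (6 - 1*1) = 0 + (6 - 1) = 0 + 5 = 5)
151 + Q(L)*V = 151 - 3*5 = 151 - 15 = 136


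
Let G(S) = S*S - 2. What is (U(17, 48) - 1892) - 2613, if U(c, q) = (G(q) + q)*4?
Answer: 4895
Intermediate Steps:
G(S) = -2 + S² (G(S) = S² - 2 = -2 + S²)
U(c, q) = -8 + 4*q + 4*q² (U(c, q) = ((-2 + q²) + q)*4 = (-2 + q + q²)*4 = -8 + 4*q + 4*q²)
(U(17, 48) - 1892) - 2613 = ((-8 + 4*48 + 4*48²) - 1892) - 2613 = ((-8 + 192 + 4*2304) - 1892) - 2613 = ((-8 + 192 + 9216) - 1892) - 2613 = (9400 - 1892) - 2613 = 7508 - 2613 = 4895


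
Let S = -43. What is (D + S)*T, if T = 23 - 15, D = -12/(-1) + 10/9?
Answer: -2152/9 ≈ -239.11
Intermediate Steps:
D = 118/9 (D = -12*(-1) + 10*(⅑) = 12 + 10/9 = 118/9 ≈ 13.111)
T = 8
(D + S)*T = (118/9 - 43)*8 = -269/9*8 = -2152/9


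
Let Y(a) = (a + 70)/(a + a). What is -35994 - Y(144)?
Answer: -5183243/144 ≈ -35995.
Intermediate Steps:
Y(a) = (70 + a)/(2*a) (Y(a) = (70 + a)/((2*a)) = (70 + a)*(1/(2*a)) = (70 + a)/(2*a))
-35994 - Y(144) = -35994 - (70 + 144)/(2*144) = -35994 - 214/(2*144) = -35994 - 1*107/144 = -35994 - 107/144 = -5183243/144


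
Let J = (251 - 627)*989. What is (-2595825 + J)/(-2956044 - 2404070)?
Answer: 2967689/5360114 ≈ 0.55366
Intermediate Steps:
J = -371864 (J = -376*989 = -371864)
(-2595825 + J)/(-2956044 - 2404070) = (-2595825 - 371864)/(-2956044 - 2404070) = -2967689/(-5360114) = -2967689*(-1/5360114) = 2967689/5360114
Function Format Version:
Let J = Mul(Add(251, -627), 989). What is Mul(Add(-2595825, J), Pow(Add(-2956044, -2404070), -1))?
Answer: Rational(2967689, 5360114) ≈ 0.55366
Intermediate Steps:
J = -371864 (J = Mul(-376, 989) = -371864)
Mul(Add(-2595825, J), Pow(Add(-2956044, -2404070), -1)) = Mul(Add(-2595825, -371864), Pow(Add(-2956044, -2404070), -1)) = Mul(-2967689, Pow(-5360114, -1)) = Mul(-2967689, Rational(-1, 5360114)) = Rational(2967689, 5360114)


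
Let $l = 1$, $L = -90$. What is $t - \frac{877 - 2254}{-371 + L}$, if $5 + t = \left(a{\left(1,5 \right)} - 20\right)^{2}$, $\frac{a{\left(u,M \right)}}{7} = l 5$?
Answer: $\frac{100043}{461} \approx 217.01$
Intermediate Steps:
$a{\left(u,M \right)} = 35$ ($a{\left(u,M \right)} = 7 \cdot 1 \cdot 5 = 7 \cdot 5 = 35$)
$t = 220$ ($t = -5 + \left(35 - 20\right)^{2} = -5 + 15^{2} = -5 + 225 = 220$)
$t - \frac{877 - 2254}{-371 + L} = 220 - \frac{877 - 2254}{-371 - 90} = 220 - - \frac{1377}{-461} = 220 - \left(-1377\right) \left(- \frac{1}{461}\right) = 220 - \frac{1377}{461} = \frac{100043}{461}$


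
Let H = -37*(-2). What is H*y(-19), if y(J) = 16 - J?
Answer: 2590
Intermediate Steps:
H = 74
H*y(-19) = 74*(16 - 1*(-19)) = 74*(16 + 19) = 74*35 = 2590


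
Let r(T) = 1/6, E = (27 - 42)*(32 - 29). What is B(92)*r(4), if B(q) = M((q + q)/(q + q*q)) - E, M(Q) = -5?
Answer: 20/3 ≈ 6.6667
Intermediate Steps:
E = -45 (E = -15*3 = -45)
B(q) = 40 (B(q) = -5 - 1*(-45) = -5 + 45 = 40)
r(T) = ⅙
B(92)*r(4) = 40*(⅙) = 20/3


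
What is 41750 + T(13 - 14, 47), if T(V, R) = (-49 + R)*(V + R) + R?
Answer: 41705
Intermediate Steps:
T(V, R) = R + (-49 + R)*(R + V) (T(V, R) = (-49 + R)*(R + V) + R = R + (-49 + R)*(R + V))
41750 + T(13 - 14, 47) = 41750 + (47² - 49*(13 - 14) - 48*47 + 47*(13 - 14)) = 41750 + (2209 - 49*(-1) - 2256 + 47*(-1)) = 41750 + (2209 + 49 - 2256 - 47) = 41750 - 45 = 41705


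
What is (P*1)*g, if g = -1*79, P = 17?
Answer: -1343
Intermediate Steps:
g = -79
(P*1)*g = (17*1)*(-79) = 17*(-79) = -1343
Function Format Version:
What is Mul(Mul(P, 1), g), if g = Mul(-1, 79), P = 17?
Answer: -1343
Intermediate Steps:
g = -79
Mul(Mul(P, 1), g) = Mul(Mul(17, 1), -79) = Mul(17, -79) = -1343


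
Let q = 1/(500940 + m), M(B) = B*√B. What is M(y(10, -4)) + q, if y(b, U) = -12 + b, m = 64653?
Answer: 1/565593 - 2*I*√2 ≈ 1.7681e-6 - 2.8284*I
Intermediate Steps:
M(B) = B^(3/2)
q = 1/565593 (q = 1/(500940 + 64653) = 1/565593 ≈ 1.7681e-6)
M(y(10, -4)) + q = (-12 + 10)^(3/2) + 1/565593 = (-2)^(3/2) + 1/565593 = -2*I*√2 + 1/565593 = 1/565593 - 2*I*√2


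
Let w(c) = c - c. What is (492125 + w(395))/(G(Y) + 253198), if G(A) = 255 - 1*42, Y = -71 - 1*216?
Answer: 492125/253411 ≈ 1.9420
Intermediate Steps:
w(c) = 0
Y = -287 (Y = -71 - 216 = -287)
G(A) = 213 (G(A) = 255 - 42 = 213)
(492125 + w(395))/(G(Y) + 253198) = (492125 + 0)/(213 + 253198) = 492125/253411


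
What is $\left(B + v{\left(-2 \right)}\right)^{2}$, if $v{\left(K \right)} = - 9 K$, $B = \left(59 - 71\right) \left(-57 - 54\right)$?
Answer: $1822500$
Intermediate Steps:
$B = 1332$ ($B = \left(-12\right) \left(-111\right) = 1332$)
$\left(B + v{\left(-2 \right)}\right)^{2} = \left(1332 - -18\right)^{2} = \left(1332 + 18\right)^{2} = 1350^{2} = 1822500$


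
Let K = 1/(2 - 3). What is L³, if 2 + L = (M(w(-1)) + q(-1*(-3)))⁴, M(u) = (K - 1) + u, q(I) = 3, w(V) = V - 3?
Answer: 493039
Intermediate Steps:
w(V) = -3 + V
K = -1 (K = 1/(-1) = -1)
M(u) = -2 + u (M(u) = (-1 - 1) + u = -2 + u)
L = 79 (L = -2 + ((-2 + (-3 - 1)) + 3)⁴ = -2 + ((-2 - 4) + 3)⁴ = -2 + (-6 + 3)⁴ = -2 + (-3)⁴ = -2 + 81 = 79)
L³ = 79³ = 493039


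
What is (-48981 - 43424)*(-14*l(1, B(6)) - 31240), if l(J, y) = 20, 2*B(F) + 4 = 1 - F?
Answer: 2912605600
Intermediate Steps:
B(F) = -3/2 - F/2 (B(F) = -2 + (1 - F)/2 = -2 + (½ - F/2) = -3/2 - F/2)
(-48981 - 43424)*(-14*l(1, B(6)) - 31240) = (-48981 - 43424)*(-14*20 - 31240) = -92405*(-280 - 31240) = -92405*(-31520) = 2912605600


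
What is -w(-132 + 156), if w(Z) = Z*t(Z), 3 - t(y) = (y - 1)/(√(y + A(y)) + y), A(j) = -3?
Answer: -8904/185 - 184*√21/185 ≈ -52.688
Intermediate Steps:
t(y) = 3 - (-1 + y)/(y + √(-3 + y)) (t(y) = 3 - (y - 1)/(√(y - 3) + y) = 3 - (-1 + y)/(√(-3 + y) + y) = 3 - (-1 + y)/(y + √(-3 + y)))
w(Z) = Z*(1 + 2*Z + 3*√(-3 + Z))/(Z + √(-3 + Z)) (w(Z) = Z*((1 + 2*Z + 3*√(-3 + Z))/(Z + √(-3 + Z))) = Z*(1 + 2*Z + 3*√(-3 + Z))/(Z + √(-3 + Z)))
-w(-132 + 156) = -(-132 + 156)*(1 + 2*(-132 + 156) + 3*√(-3 + (-132 + 156)))/((-132 + 156) + √(-3 + (-132 + 156))) = -24*(1 + 2*24 + 3*√(-3 + 24))/(24 + √(-3 + 24)) = -24*(1 + 48 + 3*√21)/(24 + √21) = -24*(49 + 3*√21)/(24 + √21)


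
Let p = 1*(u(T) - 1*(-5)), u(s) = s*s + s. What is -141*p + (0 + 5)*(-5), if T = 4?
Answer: -3550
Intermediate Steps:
u(s) = s + s² (u(s) = s² + s = s + s²)
p = 25 (p = 1*(4*(1 + 4) - 1*(-5)) = 1*(4*5 + 5) = 1*(20 + 5) = 1*25 = 25)
-141*p + (0 + 5)*(-5) = -141*25 + (0 + 5)*(-5) = -3525 + 5*(-5) = -3525 - 25 = -3550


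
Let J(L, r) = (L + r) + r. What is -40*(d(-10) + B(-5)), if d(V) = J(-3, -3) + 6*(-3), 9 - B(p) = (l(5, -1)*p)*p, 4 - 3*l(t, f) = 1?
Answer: 1720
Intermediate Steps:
J(L, r) = L + 2*r
l(t, f) = 1 (l(t, f) = 4/3 - 1/3*1 = 4/3 - 1/3 = 1)
B(p) = 9 - p**2 (B(p) = 9 - 1*p*p = 9 - p*p = 9 - p**2)
d(V) = -27 (d(V) = (-3 + 2*(-3)) + 6*(-3) = (-3 - 6) - 18 = -9 - 18 = -27)
-40*(d(-10) + B(-5)) = -40*(-27 + (9 - 1*(-5)**2)) = -40*(-27 + (9 - 1*25)) = -40*(-27 + (9 - 25)) = -40*(-27 - 16) = -40*(-43) = 1720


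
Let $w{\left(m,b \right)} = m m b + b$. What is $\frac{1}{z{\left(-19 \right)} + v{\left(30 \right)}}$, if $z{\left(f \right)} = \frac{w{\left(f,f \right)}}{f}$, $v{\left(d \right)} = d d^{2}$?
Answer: $\frac{1}{27362} \approx 3.6547 \cdot 10^{-5}$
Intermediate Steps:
$v{\left(d \right)} = d^{3}$
$w{\left(m,b \right)} = b + b m^{2}$ ($w{\left(m,b \right)} = m^{2} b + b = b m^{2} + b = b + b m^{2}$)
$z{\left(f \right)} = 1 + f^{2}$ ($z{\left(f \right)} = \frac{f \left(1 + f^{2}\right)}{f} = 1 + f^{2}$)
$\frac{1}{z{\left(-19 \right)} + v{\left(30 \right)}} = \frac{1}{\left(1 + \left(-19\right)^{2}\right) + 30^{3}} = \frac{1}{\left(1 + 361\right) + 27000} = \frac{1}{362 + 27000} = \frac{1}{27362}$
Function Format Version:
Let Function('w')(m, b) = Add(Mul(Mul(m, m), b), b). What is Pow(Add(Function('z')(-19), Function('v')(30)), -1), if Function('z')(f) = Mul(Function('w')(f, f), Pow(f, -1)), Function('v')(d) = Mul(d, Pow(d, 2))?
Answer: Rational(1, 27362) ≈ 3.6547e-5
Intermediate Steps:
Function('v')(d) = Pow(d, 3)
Function('w')(m, b) = Add(b, Mul(b, Pow(m, 2))) (Function('w')(m, b) = Add(Mul(Pow(m, 2), b), b) = Add(Mul(b, Pow(m, 2)), b) = Add(b, Mul(b, Pow(m, 2))))
Function('z')(f) = Add(1, Pow(f, 2)) (Function('z')(f) = Mul(Mul(f, Add(1, Pow(f, 2))), Pow(f, -1)) = Add(1, Pow(f, 2)))
Pow(Add(Function('z')(-19), Function('v')(30)), -1) = Pow(Add(Add(1, Pow(-19, 2)), Pow(30, 3)), -1) = Pow(Add(Add(1, 361), 27000), -1) = Pow(Add(362, 27000), -1) = Pow(27362, -1) = Rational(1, 27362)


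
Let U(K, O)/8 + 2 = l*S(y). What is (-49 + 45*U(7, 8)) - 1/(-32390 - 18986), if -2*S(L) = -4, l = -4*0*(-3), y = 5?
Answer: -39508143/51376 ≈ -769.00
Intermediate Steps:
l = 0 (l = 0*(-3) = 0)
S(L) = 2 (S(L) = -½*(-4) = 2)
U(K, O) = -16 (U(K, O) = -16 + 8*(0*2) = -16 + 8*0 = -16 + 0 = -16)
(-49 + 45*U(7, 8)) - 1/(-32390 - 18986) = (-49 + 45*(-16)) - 1/(-32390 - 18986) = (-49 - 720) - 1/(-51376) = -769 - 1*(-1/51376) = -769 + 1/51376 = -39508143/51376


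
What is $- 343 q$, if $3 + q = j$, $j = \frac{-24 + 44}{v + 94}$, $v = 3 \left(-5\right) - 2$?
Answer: $\frac{10339}{11} \approx 939.91$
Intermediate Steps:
$v = -17$ ($v = -15 - 2 = -17$)
$j = \frac{20}{77}$ ($j = \frac{-24 + 44}{-17 + 94} = \frac{20}{77} \approx 0.25974$)
$q = - \frac{211}{77}$ ($q = -3 + \frac{20}{77} = - \frac{211}{77} \approx -2.7403$)
$- 343 q = \left(-343\right) \left(- \frac{211}{77}\right) = \frac{10339}{11}$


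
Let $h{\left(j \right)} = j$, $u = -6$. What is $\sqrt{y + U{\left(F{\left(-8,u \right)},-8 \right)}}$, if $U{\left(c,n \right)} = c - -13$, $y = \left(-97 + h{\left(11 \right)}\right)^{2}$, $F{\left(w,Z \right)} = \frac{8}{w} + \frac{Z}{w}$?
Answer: $\frac{\sqrt{29635}}{2} \approx 86.074$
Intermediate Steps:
$y = 7396$ ($y = \left(-97 + 11\right)^{2} = \left(-86\right)^{2} = 7396$)
$U{\left(c,n \right)} = 13 + c$ ($U{\left(c,n \right)} = c + 13 = 13 + c$)
$\sqrt{y + U{\left(F{\left(-8,u \right)},-8 \right)}} = \sqrt{7396 + \left(13 + \frac{8 - 6}{-8}\right)} = \sqrt{7396 + \left(13 - \frac{1}{4}\right)} = \sqrt{7396 + \frac{51}{4}} = \sqrt{\frac{29635}{4}} = \frac{\sqrt{29635}}{2}$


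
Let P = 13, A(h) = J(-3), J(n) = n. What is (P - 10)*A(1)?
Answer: -9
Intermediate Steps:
A(h) = -3
(P - 10)*A(1) = (13 - 10)*(-3) = 3*(-3) = -9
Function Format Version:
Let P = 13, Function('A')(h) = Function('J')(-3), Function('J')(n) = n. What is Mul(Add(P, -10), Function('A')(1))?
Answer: -9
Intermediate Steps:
Function('A')(h) = -3
Mul(Add(P, -10), Function('A')(1)) = Mul(Add(13, -10), -3) = Mul(3, -3) = -9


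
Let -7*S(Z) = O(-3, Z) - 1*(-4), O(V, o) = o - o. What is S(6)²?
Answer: 16/49 ≈ 0.32653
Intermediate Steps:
O(V, o) = 0
S(Z) = -4/7 (S(Z) = -(0 - 1*(-4))/7 = -(0 + 4)/7 = -⅐*4 = -4/7)
S(6)² = (-4/7)² = 16/49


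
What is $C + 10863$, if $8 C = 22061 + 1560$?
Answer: $\frac{110525}{8} \approx 13816.0$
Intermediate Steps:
$C = \frac{23621}{8}$ ($C = \frac{22061 + 1560}{8} = \frac{1}{8} \cdot 23621 = \frac{23621}{8} \approx 2952.6$)
$C + 10863 = \frac{23621}{8} + 10863 = \frac{110525}{8}$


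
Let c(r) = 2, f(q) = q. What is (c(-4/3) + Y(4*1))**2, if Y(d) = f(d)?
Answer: 36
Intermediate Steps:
Y(d) = d
(c(-4/3) + Y(4*1))**2 = (2 + 4*1)**2 = (2 + 4)**2 = 6**2 = 36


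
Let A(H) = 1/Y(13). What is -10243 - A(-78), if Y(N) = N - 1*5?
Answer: -81945/8 ≈ -10243.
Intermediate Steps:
Y(N) = -5 + N (Y(N) = N - 5 = -5 + N)
A(H) = ⅛ (A(H) = 1/(-5 + 13) = 1/8 = ⅛)
-10243 - A(-78) = -10243 - 1*⅛ = -10243 - ⅛ = -81945/8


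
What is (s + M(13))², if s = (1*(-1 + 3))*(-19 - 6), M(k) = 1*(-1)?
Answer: 2601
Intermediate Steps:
M(k) = -1
s = -50 (s = (1*2)*(-25) = 2*(-25) = -50)
(s + M(13))² = (-50 - 1)² = (-51)² = 2601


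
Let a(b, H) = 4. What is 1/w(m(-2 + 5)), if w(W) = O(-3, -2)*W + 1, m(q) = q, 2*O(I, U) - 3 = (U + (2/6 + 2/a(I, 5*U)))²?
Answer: 24/181 ≈ 0.13260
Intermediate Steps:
O(I, U) = 3/2 + (⅚ + U)²/2 (O(I, U) = 3/2 + (U + (2/6 + 2/4))²/2 = 3/2 + (U + (2*(⅙) + 2*(¼)))²/2 = 3/2 + (U + (⅓ + ½))²/2 = 3/2 + (U + ⅚)²/2 = 3/2 + (⅚ + U)²/2)
w(W) = 1 + 157*W/72 (w(W) = (3/2 + (5 + 6*(-2))²/72)*W + 1 = (3/2 + (5 - 12)²/72)*W + 1 = (3/2 + (1/72)*(-7)²)*W + 1 = (3/2 + (1/72)*49)*W + 1 = (3/2 + 49/72)*W + 1 = 157*W/72 + 1 = 1 + 157*W/72)
1/w(m(-2 + 5)) = 1/(1 + 157*(-2 + 5)/72) = 1/(1 + (157/72)*3) = 1/(1 + 157/24) = 1/(181/24) = 24/181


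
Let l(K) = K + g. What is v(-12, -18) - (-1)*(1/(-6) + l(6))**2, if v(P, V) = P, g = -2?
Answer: 97/36 ≈ 2.6944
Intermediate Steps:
l(K) = -2 + K (l(K) = K - 2 = -2 + K)
v(-12, -18) - (-1)*(1/(-6) + l(6))**2 = -12 - (-1)*(1/(-6) + (-2 + 6))**2 = -12 - (-1)*(-1/6 + 4)**2 = -12 - (-1)*(23/6)**2 = -12 - (-1)*529/36 = -12 - 1*(-529/36) = -12 + 529/36 = 97/36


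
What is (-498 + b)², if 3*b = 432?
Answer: 125316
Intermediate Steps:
b = 144 (b = (⅓)*432 = 144)
(-498 + b)² = (-498 + 144)² = (-354)² = 125316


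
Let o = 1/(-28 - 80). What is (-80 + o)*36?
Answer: -8641/3 ≈ -2880.3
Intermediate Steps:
o = -1/108 (o = 1/(-108) = -1/108 ≈ -0.0092593)
(-80 + o)*36 = (-80 - 1/108)*36 = -8641/108*36 = -8641/3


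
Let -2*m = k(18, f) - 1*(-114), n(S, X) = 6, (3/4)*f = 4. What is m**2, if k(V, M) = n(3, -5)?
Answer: 3600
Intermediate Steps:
f = 16/3 (f = (4/3)*4 = 16/3 ≈ 5.3333)
k(V, M) = 6
m = -60 (m = -(6 - 1*(-114))/2 = -(6 + 114)/2 = -1/2*120 = -60)
m**2 = (-60)**2 = 3600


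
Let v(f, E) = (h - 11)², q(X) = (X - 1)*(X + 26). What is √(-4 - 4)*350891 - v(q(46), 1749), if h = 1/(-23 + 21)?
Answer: -529/4 + 701782*I*√2 ≈ -132.25 + 9.9247e+5*I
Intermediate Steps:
h = -½ (h = 1/(-2) = -½ ≈ -0.50000)
q(X) = (-1 + X)*(26 + X)
v(f, E) = 529/4 (v(f, E) = (-½ - 11)² = (-23/2)² = 529/4)
√(-4 - 4)*350891 - v(q(46), 1749) = √(-4 - 4)*350891 - 1*529/4 = √(-8)*350891 - 529/4 = (2*I*√2)*350891 - 529/4 = 701782*I*√2 - 529/4 = -529/4 + 701782*I*√2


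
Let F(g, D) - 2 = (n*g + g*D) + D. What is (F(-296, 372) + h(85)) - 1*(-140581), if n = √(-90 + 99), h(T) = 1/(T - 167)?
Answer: 2456309/82 ≈ 29955.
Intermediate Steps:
h(T) = 1/(-167 + T)
n = 3 (n = √9 = 3)
F(g, D) = 2 + D + 3*g + D*g (F(g, D) = 2 + ((3*g + g*D) + D) = 2 + ((3*g + D*g) + D) = 2 + (D + 3*g + D*g) = 2 + D + 3*g + D*g)
(F(-296, 372) + h(85)) - 1*(-140581) = ((2 + 372 + 3*(-296) + 372*(-296)) + 1/(-167 + 85)) - 1*(-140581) = ((2 + 372 - 888 - 110112) + 1/(-82)) + 140581 = (-110626 - 1/82) + 140581 = -9071333/82 + 140581 = 2456309/82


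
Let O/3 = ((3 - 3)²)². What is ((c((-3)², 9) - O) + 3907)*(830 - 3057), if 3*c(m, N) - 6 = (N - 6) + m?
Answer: -8714251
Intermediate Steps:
c(m, N) = N/3 + m/3 (c(m, N) = 2 + ((N - 6) + m)/3 = 2 + ((-6 + N) + m)/3 = 2 + (-6 + N + m)/3 = 2 + (-2 + N/3 + m/3) = N/3 + m/3)
O = 0 (O = 3*((3 - 3)²)² = 3*(0²)² = 3*0² = 3*0 = 0)
((c((-3)², 9) - O) + 3907)*(830 - 3057) = ((((⅓)*9 + (⅓)*(-3)²) - 1*0) + 3907)*(830 - 3057) = (((3 + (⅓)*9) + 0) + 3907)*(-2227) = (((3 + 3) + 0) + 3907)*(-2227) = ((6 + 0) + 3907)*(-2227) = (6 + 3907)*(-2227) = 3913*(-2227) = -8714251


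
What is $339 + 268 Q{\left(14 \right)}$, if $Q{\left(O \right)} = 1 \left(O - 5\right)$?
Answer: $2751$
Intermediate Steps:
$Q{\left(O \right)} = -5 + O$ ($Q{\left(O \right)} = 1 \left(-5 + O\right) = -5 + O$)
$339 + 268 Q{\left(14 \right)} = 339 + 268 \left(-5 + 14\right) = 339 + 268 \cdot 9 = 339 + 2412 = 2751$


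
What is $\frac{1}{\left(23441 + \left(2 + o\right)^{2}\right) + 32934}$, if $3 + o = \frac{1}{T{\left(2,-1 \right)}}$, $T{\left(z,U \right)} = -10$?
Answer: $\frac{100}{5637621} \approx 1.7738 \cdot 10^{-5}$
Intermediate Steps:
$o = - \frac{31}{10}$ ($o = -3 + \frac{1}{-10} = -3 - \frac{1}{10} = - \frac{31}{10} \approx -3.1$)
$\frac{1}{\left(23441 + \left(2 + o\right)^{2}\right) + 32934} = \frac{1}{\left(23441 + \left(2 - \frac{31}{10}\right)^{2}\right) + 32934} = \frac{1}{\left(23441 + \left(- \frac{11}{10}\right)^{2}\right) + 32934} = \frac{1}{\left(23441 + \frac{121}{100}\right) + 32934} = \frac{1}{\frac{2344221}{100} + 32934} = \frac{1}{\frac{5637621}{100}} = \frac{100}{5637621}$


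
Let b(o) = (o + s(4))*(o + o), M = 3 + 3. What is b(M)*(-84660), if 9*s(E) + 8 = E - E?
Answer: -5192480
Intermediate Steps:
s(E) = -8/9 (s(E) = -8/9 + (E - E)/9 = -8/9 + (⅑)*0 = -8/9 + 0 = -8/9)
M = 6
b(o) = 2*o*(-8/9 + o) (b(o) = (o - 8/9)*(o + o) = (-8/9 + o)*(2*o) = 2*o*(-8/9 + o))
b(M)*(-84660) = ((2/9)*6*(-8 + 9*6))*(-84660) = ((2/9)*6*(-8 + 54))*(-84660) = ((2/9)*6*46)*(-84660) = (184/3)*(-84660) = -5192480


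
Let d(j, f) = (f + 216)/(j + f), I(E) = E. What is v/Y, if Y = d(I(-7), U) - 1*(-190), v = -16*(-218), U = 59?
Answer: 181376/10155 ≈ 17.861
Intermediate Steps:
v = 3488
d(j, f) = (216 + f)/(f + j)
Y = 10155/52 (Y = (216 + 59)/(59 - 7) - 1*(-190) = 275/52 + 190 = 10155/52 ≈ 195.29)
v/Y = 3488/(10155/52) = 3488*(52/10155) = 181376/10155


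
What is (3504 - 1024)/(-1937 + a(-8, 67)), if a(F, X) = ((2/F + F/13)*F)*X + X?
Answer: -806/457 ≈ -1.7637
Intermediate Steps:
a(F, X) = X + F*X*(2/F + F/13) (a(F, X) = ((2/F + F*(1/13))*F)*X + X = ((2/F + F/13)*F)*X + X = (F*(2/F + F/13))*X + X = F*X*(2/F + F/13) + X = X + F*X*(2/F + F/13))
(3504 - 1024)/(-1937 + a(-8, 67)) = (3504 - 1024)/(-1937 + (1/13)*67*(39 + (-8)²)) = 2480/(-1937 + (1/13)*67*(39 + 64)) = 2480/(-1937 + (1/13)*67*103) = 2480/(-1937 + 6901/13) = 2480/(-18280/13) = 2480*(-13/18280) = -806/457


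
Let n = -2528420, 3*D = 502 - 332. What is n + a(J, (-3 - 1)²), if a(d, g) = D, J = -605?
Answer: -7585090/3 ≈ -2.5284e+6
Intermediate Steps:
D = 170/3 (D = (502 - 332)/3 = (⅓)*170 = 170/3 ≈ 56.667)
a(d, g) = 170/3
n + a(J, (-3 - 1)²) = -2528420 + 170/3 = -7585090/3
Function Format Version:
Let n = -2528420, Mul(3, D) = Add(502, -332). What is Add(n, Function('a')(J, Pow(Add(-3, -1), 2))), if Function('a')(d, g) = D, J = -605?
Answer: Rational(-7585090, 3) ≈ -2.5284e+6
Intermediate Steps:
D = Rational(170, 3) (D = Mul(Rational(1, 3), Add(502, -332)) = Mul(Rational(1, 3), 170) = Rational(170, 3) ≈ 56.667)
Function('a')(d, g) = Rational(170, 3)
Add(n, Function('a')(J, Pow(Add(-3, -1), 2))) = Add(-2528420, Rational(170, 3)) = Rational(-7585090, 3)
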